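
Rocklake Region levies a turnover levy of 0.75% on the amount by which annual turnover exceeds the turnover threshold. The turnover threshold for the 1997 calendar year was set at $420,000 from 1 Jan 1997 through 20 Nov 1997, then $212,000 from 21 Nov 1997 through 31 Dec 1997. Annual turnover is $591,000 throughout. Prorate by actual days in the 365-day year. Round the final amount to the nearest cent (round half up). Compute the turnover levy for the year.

$1,457.73

1 Jan – 20 Nov 1997: 324 days, exemption $420,000 → ($591,000 − $420,000) × 0.75% × 324/365 = $1,138.4384
21 Nov – 31 Dec 1997: 41 days, exemption $212,000 → ($591,000 − $212,000) × 0.75% × 41/365 = $319.2945
Total = $1,457.7329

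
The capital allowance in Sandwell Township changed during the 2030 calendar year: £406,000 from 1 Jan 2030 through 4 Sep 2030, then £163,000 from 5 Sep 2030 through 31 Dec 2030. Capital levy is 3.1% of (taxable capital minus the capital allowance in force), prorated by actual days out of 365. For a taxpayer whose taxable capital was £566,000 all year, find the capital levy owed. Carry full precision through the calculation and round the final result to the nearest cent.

£7,395.33

1 Jan – 4 Sep 2030: 247 days, exemption £406,000 → (£566,000 − £406,000) × 3.1% × 247/365 = £3,356.4932
5 Sep – 31 Dec 2030: 118 days, exemption £163,000 → (£566,000 − £163,000) × 3.1% × 118/365 = £4,038.8329
Total = £7,395.3260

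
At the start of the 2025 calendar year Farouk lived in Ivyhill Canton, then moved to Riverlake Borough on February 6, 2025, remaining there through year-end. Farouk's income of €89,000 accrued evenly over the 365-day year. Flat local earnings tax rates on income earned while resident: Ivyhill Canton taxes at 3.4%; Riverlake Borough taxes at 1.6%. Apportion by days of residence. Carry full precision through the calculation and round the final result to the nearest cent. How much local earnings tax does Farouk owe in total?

€1,582.01

Ivyhill Canton, January 1 – February 5, 2025: 36 days → €89,000 × 3.4% × 36/365 = €298.4548
Riverlake Borough, February 6 – December 31, 2025: 329 days → €89,000 × 1.6% × 329/365 = €1,283.5507
Total = €1,582.0055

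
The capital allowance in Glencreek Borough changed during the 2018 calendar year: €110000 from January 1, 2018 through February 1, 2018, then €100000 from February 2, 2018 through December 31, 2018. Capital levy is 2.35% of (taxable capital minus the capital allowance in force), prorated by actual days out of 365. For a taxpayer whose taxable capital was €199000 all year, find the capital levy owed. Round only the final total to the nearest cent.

€2305.90

January 1 – February 1, 2018: 32 days, exemption €110000 → (€199000 − €110000) × 2.35% × 32/365 = €183.3644
February 2 – December 31, 2018: 333 days, exemption €100000 → (€199000 − €100000) × 2.35% × 333/365 = €2122.5329
Total = €2305.8973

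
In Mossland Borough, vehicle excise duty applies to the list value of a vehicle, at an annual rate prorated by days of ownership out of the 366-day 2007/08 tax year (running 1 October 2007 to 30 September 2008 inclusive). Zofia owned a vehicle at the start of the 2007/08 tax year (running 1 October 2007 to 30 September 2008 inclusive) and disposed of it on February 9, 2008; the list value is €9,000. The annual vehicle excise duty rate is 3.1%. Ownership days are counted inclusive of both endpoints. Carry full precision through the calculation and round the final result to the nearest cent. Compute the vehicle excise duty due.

Days held (October 1, 2007 – February 9, 2008): 132 out of 366
Tax = €9,000 × 3.1% × 132/366 = €100.6230

€100.62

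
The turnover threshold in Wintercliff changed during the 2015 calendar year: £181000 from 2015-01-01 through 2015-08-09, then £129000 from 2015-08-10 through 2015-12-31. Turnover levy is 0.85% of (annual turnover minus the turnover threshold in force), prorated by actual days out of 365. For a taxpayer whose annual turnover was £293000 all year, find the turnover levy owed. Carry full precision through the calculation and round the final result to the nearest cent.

£1126.38

2015-01-01 to 2015-08-09: 221 days, exemption £181000 → (£293000 − £181000) × 0.85% × 221/365 = £576.4164
2015-08-10 to 2015-12-31: 144 days, exemption £129000 → (£293000 − £129000) × 0.85% × 144/365 = £549.9616
Total = £1126.3781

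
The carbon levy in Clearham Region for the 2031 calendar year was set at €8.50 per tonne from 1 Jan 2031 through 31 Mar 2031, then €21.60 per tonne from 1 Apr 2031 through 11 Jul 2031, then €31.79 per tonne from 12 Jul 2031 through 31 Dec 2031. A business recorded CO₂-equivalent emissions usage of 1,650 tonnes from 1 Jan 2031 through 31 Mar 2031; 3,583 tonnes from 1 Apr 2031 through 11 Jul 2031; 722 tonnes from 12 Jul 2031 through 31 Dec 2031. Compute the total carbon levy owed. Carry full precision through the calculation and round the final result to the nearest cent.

1 Jan – 31 Mar 2031: 1,650 tonnes at €8.50/tonne → €14,025.00
1 Apr – 11 Jul 2031: 3,583 tonnes at €21.60/tonne → €77,392.80
12 Jul – 31 Dec 2031: 722 tonnes at €31.79/tonne → €22,952.38

€114,370.18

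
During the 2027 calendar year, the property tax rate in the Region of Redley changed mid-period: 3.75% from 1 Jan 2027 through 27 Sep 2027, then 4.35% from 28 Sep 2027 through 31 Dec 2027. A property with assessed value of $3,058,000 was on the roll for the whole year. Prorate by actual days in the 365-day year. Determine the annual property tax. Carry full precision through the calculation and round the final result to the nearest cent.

1 Jan – 27 Sep 2027: 270 days at 3.75% → $3,058,000 × 3.75% × 270/365 = $84,828.0822
28 Sep – 31 Dec 2027: 95 days at 4.35% → $3,058,000 × 4.35% × 95/365 = $34,622.4247
Total = $119,450.5068

$119,450.51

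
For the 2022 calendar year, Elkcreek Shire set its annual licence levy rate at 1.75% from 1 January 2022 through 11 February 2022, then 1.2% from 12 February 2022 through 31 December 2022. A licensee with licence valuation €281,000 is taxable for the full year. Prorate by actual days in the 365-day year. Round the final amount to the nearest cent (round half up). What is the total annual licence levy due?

1 January – 11 February 2022: 42 days at 1.75% → €281,000 × 1.75% × 42/365 = €565.8493
12 February – 31 December 2022: 323 days at 1.2% → €281,000 × 1.2% × 323/365 = €2,983.9890
Total = €3,549.8384

€3,549.84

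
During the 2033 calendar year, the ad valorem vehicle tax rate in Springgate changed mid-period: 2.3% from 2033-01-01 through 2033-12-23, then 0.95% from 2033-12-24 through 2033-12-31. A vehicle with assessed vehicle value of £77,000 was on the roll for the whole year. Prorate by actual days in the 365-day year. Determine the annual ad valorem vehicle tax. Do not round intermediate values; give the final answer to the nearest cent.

2033-01-01 to 2033-12-23: 357 days at 2.3% → £77,000 × 2.3% × 357/365 = £1,732.1836
2033-12-24 to 2033-12-31: 8 days at 0.95% → £77,000 × 0.95% × 8/365 = £16.0329
Total = £1,748.2164

£1,748.22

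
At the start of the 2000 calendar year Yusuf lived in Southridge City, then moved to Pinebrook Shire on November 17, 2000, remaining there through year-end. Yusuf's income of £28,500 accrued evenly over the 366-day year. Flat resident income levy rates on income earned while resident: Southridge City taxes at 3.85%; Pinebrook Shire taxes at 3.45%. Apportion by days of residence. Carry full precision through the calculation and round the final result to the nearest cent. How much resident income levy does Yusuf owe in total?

Southridge City, January 1 – November 16, 2000: 321 days → £28,500 × 3.85% × 321/366 = £962.3422
Pinebrook Shire, November 17 – December 31, 2000: 45 days → £28,500 × 3.45% × 45/366 = £120.8914
Total = £1,083.2336

£1,083.23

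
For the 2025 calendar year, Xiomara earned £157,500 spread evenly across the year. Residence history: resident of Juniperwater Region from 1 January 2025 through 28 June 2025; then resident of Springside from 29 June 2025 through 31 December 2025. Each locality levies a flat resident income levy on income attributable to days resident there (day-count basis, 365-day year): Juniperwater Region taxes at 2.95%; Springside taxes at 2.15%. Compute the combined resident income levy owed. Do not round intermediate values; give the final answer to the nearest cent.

£4,004.17

Juniperwater Region, 1 January – 28 June 2025: 179 days → £157,500 × 2.95% × 179/365 = £2,278.5719
Springside, 29 June – 31 December 2025: 186 days → £157,500 × 2.15% × 186/365 = £1,725.5959
Total = £4,004.1678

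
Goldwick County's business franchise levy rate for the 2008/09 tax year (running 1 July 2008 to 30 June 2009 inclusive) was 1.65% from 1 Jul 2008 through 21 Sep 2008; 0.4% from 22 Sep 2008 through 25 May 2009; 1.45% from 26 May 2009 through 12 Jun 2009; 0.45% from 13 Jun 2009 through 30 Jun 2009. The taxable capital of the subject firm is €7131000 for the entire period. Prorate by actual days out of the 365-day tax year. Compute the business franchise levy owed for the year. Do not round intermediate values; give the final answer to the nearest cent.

1 Jul – 21 Sep 2008: 83 days at 1.65% → €7131000 × 1.65% × 83/365 = €26755.9027
22 Sep 2008 – 25 May 2009: 246 days at 0.4% → €7131000 × 0.4% × 246/365 = €19224.3945
26 May – 12 Jun 2009: 18 days at 1.45% → €7131000 × 1.45% × 18/365 = €5099.1534
13 Jun – 30 Jun 2009: 18 days at 0.45% → €7131000 × 0.45% × 18/365 = €1582.4959
Total = €52661.9466

€52661.95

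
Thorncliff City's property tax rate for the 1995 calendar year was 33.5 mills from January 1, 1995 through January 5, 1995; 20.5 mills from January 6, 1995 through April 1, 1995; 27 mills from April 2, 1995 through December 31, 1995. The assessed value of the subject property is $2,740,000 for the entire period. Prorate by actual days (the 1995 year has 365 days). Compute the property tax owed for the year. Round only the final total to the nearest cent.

January 1 – January 5, 1995: 5 days at 33.5 mills → $2,740,000 × 3.35% × 5/365 = $1,257.3973
January 6 – April 1, 1995: 86 days at 20.5 mills → $2,740,000 × 2.05% × 86/365 = $13,234.5753
April 2 – December 31, 1995: 274 days at 27 mills → $2,740,000 × 2.7% × 274/365 = $55,535.6712
Total = $70,027.6438

$70,027.64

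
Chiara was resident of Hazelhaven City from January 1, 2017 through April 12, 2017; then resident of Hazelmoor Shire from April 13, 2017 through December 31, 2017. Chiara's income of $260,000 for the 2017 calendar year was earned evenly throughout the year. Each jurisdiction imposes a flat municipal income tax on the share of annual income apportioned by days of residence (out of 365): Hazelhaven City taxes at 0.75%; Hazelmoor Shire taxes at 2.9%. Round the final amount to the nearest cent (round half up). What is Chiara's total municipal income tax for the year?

$5,977.86

Hazelhaven City, January 1 – April 12, 2017: 102 days → $260,000 × 0.75% × 102/365 = $544.9315
Hazelmoor Shire, April 13 – December 31, 2017: 263 days → $260,000 × 2.9% × 263/365 = $5,432.9315
Total = $5,977.8630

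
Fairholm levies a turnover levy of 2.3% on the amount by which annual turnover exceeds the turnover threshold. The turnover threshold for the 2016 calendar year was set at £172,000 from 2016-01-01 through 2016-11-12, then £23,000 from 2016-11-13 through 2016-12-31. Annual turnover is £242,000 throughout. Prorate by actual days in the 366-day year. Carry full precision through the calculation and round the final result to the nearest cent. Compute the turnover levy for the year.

£2,068.81

2016-01-01 to 2016-11-12: 317 days, exemption £172,000 → (£242,000 − £172,000) × 2.3% × 317/366 = £1,394.4536
2016-11-13 to 2016-12-31: 49 days, exemption £23,000 → (£242,000 − £23,000) × 2.3% × 49/366 = £674.3525
Total = £2,068.8060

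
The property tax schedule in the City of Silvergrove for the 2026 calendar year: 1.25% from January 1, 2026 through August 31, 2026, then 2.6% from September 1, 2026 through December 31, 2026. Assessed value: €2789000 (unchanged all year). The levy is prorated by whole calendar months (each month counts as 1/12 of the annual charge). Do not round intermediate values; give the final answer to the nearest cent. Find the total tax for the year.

January 1 – August 31, 2026: 8 months at 1.25% → €2789000 × 1.25% × 8/12 = €23241.6667
September 1 – December 31, 2026: 4 months at 2.6% → €2789000 × 2.6% × 4/12 = €24171.3333
Total = €47413.0000

€47413.00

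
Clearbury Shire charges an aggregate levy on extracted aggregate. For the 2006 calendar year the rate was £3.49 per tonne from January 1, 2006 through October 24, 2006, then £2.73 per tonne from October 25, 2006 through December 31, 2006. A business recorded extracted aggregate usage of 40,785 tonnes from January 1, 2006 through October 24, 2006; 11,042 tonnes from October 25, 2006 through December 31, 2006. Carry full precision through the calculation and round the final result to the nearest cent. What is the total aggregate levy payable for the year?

£172,484.31

January 1 – October 24, 2006: 40,785 tonnes at £3.49/tonne → £142,339.65
October 25 – December 31, 2006: 11,042 tonnes at £2.73/tonne → £30,144.66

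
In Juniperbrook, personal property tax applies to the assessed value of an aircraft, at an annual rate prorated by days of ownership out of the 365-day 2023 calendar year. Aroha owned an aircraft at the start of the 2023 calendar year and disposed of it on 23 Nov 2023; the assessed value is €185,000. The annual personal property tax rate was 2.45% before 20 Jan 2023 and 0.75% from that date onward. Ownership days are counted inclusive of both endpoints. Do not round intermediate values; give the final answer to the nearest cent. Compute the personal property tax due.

1 Jan – 19 Jan 2023: 19 days at 2.45% → €185,000 × 2.45% × 19/365 = €235.9384
20 Jan – 23 Nov 2023: 308 days at 0.75% → €185,000 × 0.75% × 308/365 = €1,170.8219
Total = €1,406.7603

€1,406.76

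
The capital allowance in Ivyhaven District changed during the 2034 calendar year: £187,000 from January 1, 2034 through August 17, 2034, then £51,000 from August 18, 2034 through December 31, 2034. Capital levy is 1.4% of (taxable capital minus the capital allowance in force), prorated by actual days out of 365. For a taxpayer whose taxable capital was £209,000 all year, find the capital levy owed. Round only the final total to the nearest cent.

£1,017.44

January 1 – August 17, 2034: 229 days, exemption £187,000 → (£209,000 − £187,000) × 1.4% × 229/365 = £193.2384
August 18 – December 31, 2034: 136 days, exemption £51,000 → (£209,000 − £51,000) × 1.4% × 136/365 = £824.1973
Total = £1,017.4356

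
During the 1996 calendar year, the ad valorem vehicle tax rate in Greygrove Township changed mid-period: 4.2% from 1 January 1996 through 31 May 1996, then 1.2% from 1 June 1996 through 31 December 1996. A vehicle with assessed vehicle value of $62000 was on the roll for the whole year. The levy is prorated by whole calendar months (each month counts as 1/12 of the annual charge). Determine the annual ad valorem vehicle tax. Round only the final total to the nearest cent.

1 January – 31 May 1996: 5 months at 4.2% → $62000 × 4.2% × 5/12 = $1085.0000
1 June – 31 December 1996: 7 months at 1.2% → $62000 × 1.2% × 7/12 = $434.0000
Total = $1519.0000

$1519.00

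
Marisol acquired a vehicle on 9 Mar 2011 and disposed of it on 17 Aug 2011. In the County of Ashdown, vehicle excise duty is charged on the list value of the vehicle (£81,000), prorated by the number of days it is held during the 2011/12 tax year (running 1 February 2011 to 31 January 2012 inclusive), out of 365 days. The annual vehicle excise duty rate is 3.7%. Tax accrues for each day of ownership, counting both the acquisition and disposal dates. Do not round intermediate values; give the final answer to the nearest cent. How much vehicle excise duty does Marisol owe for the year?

Days held (9 Mar – 17 Aug 2011): 162 out of 365
Tax = £81,000 × 3.7% × 162/365 = £1,330.1753

£1,330.18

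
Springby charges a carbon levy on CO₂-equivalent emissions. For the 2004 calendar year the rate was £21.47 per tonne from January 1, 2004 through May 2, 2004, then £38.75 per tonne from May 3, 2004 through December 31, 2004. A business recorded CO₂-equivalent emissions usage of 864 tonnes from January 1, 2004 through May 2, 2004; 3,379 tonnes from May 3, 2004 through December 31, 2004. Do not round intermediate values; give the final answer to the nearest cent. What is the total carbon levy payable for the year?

January 1 – May 2, 2004: 864 tonnes at £21.47/tonne → £18550.08
May 3 – December 31, 2004: 3,379 tonnes at £38.75/tonne → £130936.25

£149486.33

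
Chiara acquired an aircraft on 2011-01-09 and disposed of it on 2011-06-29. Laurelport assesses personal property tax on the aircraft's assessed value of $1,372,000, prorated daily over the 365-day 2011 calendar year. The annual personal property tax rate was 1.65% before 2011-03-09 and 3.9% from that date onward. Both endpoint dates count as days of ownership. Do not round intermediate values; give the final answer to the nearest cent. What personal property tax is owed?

$20,224.78

2011-01-09 to 2011-03-08: 59 days at 1.65% → $1,372,000 × 1.65% × 59/365 = $3,659.2932
2011-03-09 to 2011-06-29: 113 days at 3.9% → $1,372,000 × 3.9% × 113/365 = $16,565.4904
Total = $20,224.7836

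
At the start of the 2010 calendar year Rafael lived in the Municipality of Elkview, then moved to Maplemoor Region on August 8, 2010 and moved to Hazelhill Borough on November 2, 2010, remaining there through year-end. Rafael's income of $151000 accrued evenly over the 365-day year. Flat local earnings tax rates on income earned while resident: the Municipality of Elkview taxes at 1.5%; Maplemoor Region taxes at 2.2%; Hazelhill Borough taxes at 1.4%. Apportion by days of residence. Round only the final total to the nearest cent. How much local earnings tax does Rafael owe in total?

$2489.22

The Municipality of Elkview, January 1 – August 7, 2010: 219 days → $151000 × 1.5% × 219/365 = $1359.0000
Maplemoor Region, August 8 – November 1, 2010: 86 days → $151000 × 2.2% × 86/365 = $782.7178
Hazelhill Borough, November 2 – December 31, 2010: 60 days → $151000 × 1.4% × 60/365 = $347.5068
Total = $2489.2247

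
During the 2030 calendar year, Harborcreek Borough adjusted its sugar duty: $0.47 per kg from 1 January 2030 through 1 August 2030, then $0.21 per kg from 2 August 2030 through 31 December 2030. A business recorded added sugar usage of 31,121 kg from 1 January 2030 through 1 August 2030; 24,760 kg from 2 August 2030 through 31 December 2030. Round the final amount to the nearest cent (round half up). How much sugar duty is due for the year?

1 January – 1 August 2030: 31,121 kg at $0.47/kg → $14,626.87
2 August – 31 December 2030: 24,760 kg at $0.21/kg → $5,199.60

$19,826.47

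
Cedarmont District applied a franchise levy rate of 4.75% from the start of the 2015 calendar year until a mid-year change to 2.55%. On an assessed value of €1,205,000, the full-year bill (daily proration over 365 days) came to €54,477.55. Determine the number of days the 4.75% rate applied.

Let d = days at the first rate; then 365 − d days at the second rate.
€1,205,000 × [4.75%·d + 2.55%·(365−d)] / 365 = €54,477.55
Solving gives d = 327, so the new rate took effect on 24 Nov 2015.

327 days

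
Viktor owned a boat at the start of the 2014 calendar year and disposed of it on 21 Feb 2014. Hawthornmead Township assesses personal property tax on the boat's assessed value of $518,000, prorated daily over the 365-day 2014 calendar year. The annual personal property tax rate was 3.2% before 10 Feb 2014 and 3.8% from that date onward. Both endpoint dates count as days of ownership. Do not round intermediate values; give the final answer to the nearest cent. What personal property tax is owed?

$2,463.69

1 Jan – 9 Feb 2014: 40 days at 3.2% → $518,000 × 3.2% × 40/365 = $1,816.5479
10 Feb – 21 Feb 2014: 12 days at 3.8% → $518,000 × 3.8% × 12/365 = $647.1452
Total = $2,463.6932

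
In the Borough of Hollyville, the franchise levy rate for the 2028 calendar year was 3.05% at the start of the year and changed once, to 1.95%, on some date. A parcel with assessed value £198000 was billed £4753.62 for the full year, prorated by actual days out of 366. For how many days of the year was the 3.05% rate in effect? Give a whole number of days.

150 days

Let d = days at the first rate; then 366 − d days at the second rate.
£198000 × [3.05%·d + 1.95%·(366−d)] / 366 = £4753.62
Solving gives d = 150, so the new rate took effect on 30 May 2028.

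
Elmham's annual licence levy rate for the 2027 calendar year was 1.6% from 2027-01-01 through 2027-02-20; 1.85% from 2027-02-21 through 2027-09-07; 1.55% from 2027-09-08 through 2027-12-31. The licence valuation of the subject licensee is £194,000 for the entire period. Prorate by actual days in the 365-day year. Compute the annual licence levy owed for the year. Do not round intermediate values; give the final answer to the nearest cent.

£3,337.86

2027-01-01 to 2027-02-20: 51 days at 1.6% → £194,000 × 1.6% × 51/365 = £433.7096
2027-02-21 to 2027-09-07: 199 days at 1.85% → £194,000 × 1.85% × 199/365 = £1,956.7425
2027-09-08 to 2027-12-31: 115 days at 1.55% → £194,000 × 1.55% × 115/365 = £947.4110
Total = £3,337.8630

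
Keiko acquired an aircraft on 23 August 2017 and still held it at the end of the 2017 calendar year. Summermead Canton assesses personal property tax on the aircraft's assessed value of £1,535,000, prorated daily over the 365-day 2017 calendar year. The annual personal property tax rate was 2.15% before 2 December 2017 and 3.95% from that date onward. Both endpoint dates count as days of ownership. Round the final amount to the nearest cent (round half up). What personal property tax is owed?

23 August – 1 December 2017: 101 days at 2.15% → £1,535,000 × 2.15% × 101/365 = £9,132.1986
2 December – 31 December 2017: 30 days at 3.95% → £1,535,000 × 3.95% × 30/365 = £4,983.4932
Total = £14,115.6918

£14,115.69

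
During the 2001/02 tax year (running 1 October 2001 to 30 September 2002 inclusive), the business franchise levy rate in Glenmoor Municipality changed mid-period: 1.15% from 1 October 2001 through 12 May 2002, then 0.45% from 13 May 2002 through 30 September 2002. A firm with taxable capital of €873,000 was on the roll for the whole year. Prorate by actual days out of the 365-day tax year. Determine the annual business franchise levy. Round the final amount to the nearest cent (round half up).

€7,678.81

1 October 2001 – 12 May 2002: 224 days at 1.15% → €873,000 × 1.15% × 224/365 = €6,161.2274
13 May – 30 September 2002: 141 days at 0.45% → €873,000 × 0.45% × 141/365 = €1,517.5849
Total = €7,678.8123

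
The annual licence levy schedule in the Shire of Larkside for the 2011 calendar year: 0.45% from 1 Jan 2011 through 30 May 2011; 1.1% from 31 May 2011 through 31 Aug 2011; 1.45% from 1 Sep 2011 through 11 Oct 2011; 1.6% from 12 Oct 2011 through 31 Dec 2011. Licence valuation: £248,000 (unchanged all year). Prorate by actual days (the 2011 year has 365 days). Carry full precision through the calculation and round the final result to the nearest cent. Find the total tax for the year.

£2,438.21

1 Jan – 30 May 2011: 150 days at 0.45% → £248,000 × 0.45% × 150/365 = £458.6301
31 May – 31 Aug 2011: 93 days at 1.1% → £248,000 × 1.1% × 93/365 = £695.0795
1 Sep – 11 Oct 2011: 41 days at 1.45% → £248,000 × 1.45% × 41/365 = £403.9342
12 Oct – 31 Dec 2011: 81 days at 1.6% → £248,000 × 1.6% × 81/365 = £880.5699
Total = £2,438.2137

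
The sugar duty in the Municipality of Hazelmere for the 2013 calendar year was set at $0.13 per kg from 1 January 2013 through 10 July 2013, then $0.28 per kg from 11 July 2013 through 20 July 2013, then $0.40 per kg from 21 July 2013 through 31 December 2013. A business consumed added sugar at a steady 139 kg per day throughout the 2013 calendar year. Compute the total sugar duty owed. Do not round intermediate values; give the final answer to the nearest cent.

$12,958.97

1 January – 10 July 2013: 191 days × 139 kg/day = 26,549 kg at $0.13/kg → $3,451.37
11 July – 20 July 2013: 10 days × 139 kg/day = 1,390 kg at $0.28/kg → $389.20
21 July – 31 December 2013: 164 days × 139 kg/day = 22,796 kg at $0.40/kg → $9,118.40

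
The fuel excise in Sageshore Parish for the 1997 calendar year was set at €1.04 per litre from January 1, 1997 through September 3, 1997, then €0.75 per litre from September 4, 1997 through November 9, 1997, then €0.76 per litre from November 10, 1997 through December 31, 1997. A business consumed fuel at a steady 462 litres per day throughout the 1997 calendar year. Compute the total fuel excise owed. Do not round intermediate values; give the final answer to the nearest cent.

€159,671.82

January 1 – September 3, 1997: 246 days × 462 litres/day = 113,652 litres at €1.04/litre → €118,198.08
September 4 – November 9, 1997: 67 days × 462 litres/day = 30,954 litres at €0.75/litre → €23,215.50
November 10 – December 31, 1997: 52 days × 462 litres/day = 24,024 litres at €0.76/litre → €18,258.24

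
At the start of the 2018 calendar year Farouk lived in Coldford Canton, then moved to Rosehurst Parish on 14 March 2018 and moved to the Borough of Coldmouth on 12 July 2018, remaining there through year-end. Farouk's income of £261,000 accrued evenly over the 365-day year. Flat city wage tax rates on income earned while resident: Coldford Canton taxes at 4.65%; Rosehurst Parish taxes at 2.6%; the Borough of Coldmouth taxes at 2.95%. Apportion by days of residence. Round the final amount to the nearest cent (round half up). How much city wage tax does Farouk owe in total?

£8,274.42

Coldford Canton, 1 January – 13 March 2018: 72 days → £261,000 × 4.65% × 72/365 = £2,394.0493
Rosehurst Parish, 14 March – 11 July 2018: 120 days → £261,000 × 2.6% × 120/365 = £2,231.0137
The Borough of Coldmouth, 12 July – 31 December 2018: 173 days → £261,000 × 2.95% × 173/365 = £3,649.3521
Total = £8,274.4151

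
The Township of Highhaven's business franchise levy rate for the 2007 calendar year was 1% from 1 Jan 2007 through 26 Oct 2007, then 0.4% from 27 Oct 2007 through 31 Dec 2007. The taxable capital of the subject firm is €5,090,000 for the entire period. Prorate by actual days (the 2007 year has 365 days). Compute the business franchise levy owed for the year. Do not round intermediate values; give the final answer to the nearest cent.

1 Jan – 26 Oct 2007: 299 days at 1% → €5,090,000 × 1% × 299/365 = €41,696.1644
27 Oct – 31 Dec 2007: 66 days at 0.4% → €5,090,000 × 0.4% × 66/365 = €3,681.5342
Total = €45,377.6986

€45,377.70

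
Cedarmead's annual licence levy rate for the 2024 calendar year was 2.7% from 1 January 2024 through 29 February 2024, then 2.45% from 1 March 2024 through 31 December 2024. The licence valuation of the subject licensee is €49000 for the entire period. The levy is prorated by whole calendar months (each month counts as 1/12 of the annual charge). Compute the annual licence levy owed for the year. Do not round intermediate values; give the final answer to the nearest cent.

1 January – 29 February 2024: 2 months at 2.7% → €49000 × 2.7% × 2/12 = €220.5000
1 March – 31 December 2024: 10 months at 2.45% → €49000 × 2.45% × 10/12 = €1000.4167
Total = €1220.9167

€1220.92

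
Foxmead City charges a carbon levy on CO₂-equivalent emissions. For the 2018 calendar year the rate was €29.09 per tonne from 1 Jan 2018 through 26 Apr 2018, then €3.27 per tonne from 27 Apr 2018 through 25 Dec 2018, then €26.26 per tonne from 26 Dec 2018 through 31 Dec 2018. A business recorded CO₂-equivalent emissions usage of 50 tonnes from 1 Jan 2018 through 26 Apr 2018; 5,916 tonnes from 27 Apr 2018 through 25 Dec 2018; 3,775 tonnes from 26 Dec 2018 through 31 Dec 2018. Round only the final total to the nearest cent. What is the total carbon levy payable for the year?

€119,931.32

1 Jan – 26 Apr 2018: 50 tonnes at €29.09/tonne → €1,454.50
27 Apr – 25 Dec 2018: 5,916 tonnes at €3.27/tonne → €19,345.32
26 Dec – 31 Dec 2018: 3,775 tonnes at €26.26/tonne → €99,131.50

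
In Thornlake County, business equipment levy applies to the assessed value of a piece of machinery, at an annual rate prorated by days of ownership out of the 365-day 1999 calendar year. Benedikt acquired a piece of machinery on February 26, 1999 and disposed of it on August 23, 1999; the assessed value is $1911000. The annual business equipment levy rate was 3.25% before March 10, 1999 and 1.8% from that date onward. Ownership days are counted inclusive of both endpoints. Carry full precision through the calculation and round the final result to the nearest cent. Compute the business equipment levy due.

February 26 – March 9, 1999: 12 days at 3.25% → $1911000 × 3.25% × 12/365 = $2041.8904
March 10 – August 23, 1999: 167 days at 1.8% → $1911000 × 1.8% × 167/365 = $15738.2630
Total = $17780.1534

$17780.15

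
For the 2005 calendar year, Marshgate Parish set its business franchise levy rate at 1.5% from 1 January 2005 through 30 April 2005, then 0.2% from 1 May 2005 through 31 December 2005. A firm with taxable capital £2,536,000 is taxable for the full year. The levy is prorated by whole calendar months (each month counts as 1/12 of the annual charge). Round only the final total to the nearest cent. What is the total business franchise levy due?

1 January – 30 April 2005: 4 months at 1.5% → £2,536,000 × 1.5% × 4/12 = £12,680.0000
1 May – 31 December 2005: 8 months at 0.2% → £2,536,000 × 0.2% × 8/12 = £3,381.3333
Total = £16,061.3333

£16,061.33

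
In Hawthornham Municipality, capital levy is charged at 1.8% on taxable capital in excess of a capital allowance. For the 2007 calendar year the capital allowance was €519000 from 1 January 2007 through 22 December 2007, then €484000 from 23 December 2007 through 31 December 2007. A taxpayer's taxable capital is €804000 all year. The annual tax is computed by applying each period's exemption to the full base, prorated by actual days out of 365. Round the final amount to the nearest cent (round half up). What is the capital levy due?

1 January – 22 December 2007: 356 days, exemption €519000 → (€804000 − €519000) × 1.8% × 356/365 = €5003.5068
23 December – 31 December 2007: 9 days, exemption €484000 → (€804000 − €484000) × 1.8% × 9/365 = €142.0274
Total = €5145.5342

€5145.53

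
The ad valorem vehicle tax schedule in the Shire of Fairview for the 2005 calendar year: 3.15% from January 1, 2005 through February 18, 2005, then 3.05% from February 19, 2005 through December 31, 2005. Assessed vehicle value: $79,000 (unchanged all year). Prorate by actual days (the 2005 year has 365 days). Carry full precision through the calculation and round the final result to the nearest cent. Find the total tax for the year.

$2,420.11

January 1 – February 18, 2005: 49 days at 3.15% → $79,000 × 3.15% × 49/365 = $334.0726
February 19 – December 31, 2005: 316 days at 3.05% → $79,000 × 3.05% × 316/365 = $2,086.0329
Total = $2,420.1055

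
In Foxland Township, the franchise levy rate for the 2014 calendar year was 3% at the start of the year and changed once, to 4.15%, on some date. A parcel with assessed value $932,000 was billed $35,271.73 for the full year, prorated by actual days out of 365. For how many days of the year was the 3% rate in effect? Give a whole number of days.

Let d = days at the first rate; then 365 − d days at the second rate.
$932,000 × [3%·d + 4.15%·(365−d)] / 365 = $35,271.73
Solving gives d = 116, so the new rate took effect on April 27, 2014.

116 days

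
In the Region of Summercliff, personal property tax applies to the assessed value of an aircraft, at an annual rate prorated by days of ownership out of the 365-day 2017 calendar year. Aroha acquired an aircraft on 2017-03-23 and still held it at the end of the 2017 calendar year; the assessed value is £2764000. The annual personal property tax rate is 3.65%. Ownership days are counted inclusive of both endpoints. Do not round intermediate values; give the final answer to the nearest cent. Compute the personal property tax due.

Days held (2017-03-23 to 2017-12-31): 284 out of 365
Tax = £2764000 × 3.65% × 284/365 = £78497.6000

£78497.60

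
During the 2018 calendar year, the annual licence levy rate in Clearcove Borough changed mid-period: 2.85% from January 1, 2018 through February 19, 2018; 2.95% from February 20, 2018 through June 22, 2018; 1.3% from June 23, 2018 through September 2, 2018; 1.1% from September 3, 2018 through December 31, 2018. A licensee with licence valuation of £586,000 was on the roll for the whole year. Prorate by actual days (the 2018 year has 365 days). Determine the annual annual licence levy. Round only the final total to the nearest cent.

£11,735.25

January 1 – February 19, 2018: 50 days at 2.85% → £586,000 × 2.85% × 50/365 = £2,287.8082
February 20 – June 22, 2018: 123 days at 2.95% → £586,000 × 2.95% × 123/365 = £5,825.4822
June 23 – September 2, 2018: 72 days at 1.3% → £586,000 × 1.3% × 72/365 = £1,502.7288
September 3 – December 31, 2018: 120 days at 1.1% → £586,000 × 1.1% × 120/365 = £2,119.2329
Total = £11,735.2521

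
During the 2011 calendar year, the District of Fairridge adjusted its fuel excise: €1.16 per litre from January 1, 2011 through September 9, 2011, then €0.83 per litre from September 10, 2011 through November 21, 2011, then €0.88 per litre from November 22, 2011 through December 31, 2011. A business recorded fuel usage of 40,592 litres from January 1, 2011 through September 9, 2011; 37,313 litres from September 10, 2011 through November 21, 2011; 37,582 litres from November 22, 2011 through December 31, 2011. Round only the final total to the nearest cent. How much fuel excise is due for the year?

€111128.67

January 1 – September 9, 2011: 40,592 litres at €1.16/litre → €47086.72
September 10 – November 21, 2011: 37,313 litres at €0.83/litre → €30969.79
November 22 – December 31, 2011: 37,582 litres at €0.88/litre → €33072.16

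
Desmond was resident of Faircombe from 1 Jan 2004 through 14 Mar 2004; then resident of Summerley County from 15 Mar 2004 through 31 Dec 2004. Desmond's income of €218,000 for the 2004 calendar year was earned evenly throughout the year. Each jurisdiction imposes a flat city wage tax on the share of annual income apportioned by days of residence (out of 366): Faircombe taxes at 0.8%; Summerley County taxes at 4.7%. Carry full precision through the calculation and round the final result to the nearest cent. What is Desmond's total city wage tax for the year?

€8,527.02

Faircombe, 1 Jan – 14 Mar 2004: 74 days → €218,000 × 0.8% × 74/366 = €352.6120
Summerley County, 15 Mar – 31 Dec 2004: 292 days → €218,000 × 4.7% × 292/366 = €8,174.4044
Total = €8,527.0164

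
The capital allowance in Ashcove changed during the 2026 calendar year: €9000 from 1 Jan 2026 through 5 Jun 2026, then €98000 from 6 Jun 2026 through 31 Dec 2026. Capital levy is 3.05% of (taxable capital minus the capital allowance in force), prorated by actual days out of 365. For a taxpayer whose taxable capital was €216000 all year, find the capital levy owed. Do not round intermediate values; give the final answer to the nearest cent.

€4759.17

1 Jan – 5 Jun 2026: 156 days, exemption €9000 → (€216000 − €9000) × 3.05% × 156/365 = €2698.3726
6 Jun – 31 Dec 2026: 209 days, exemption €98000 → (€216000 − €98000) × 3.05% × 209/365 = €2060.7973
Total = €4759.1699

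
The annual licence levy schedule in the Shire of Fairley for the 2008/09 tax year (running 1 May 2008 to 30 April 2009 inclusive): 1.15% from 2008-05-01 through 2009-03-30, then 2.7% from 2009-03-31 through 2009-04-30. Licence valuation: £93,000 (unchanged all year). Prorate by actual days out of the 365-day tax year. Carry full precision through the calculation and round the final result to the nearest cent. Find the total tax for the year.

2008-05-01 to 2009-03-30: 334 days at 1.15% → £93,000 × 1.15% × 334/365 = £978.6658
2009-03-31 to 2009-04-30: 31 days at 2.7% → £93,000 × 2.7% × 31/365 = £213.2630
Total = £1,191.9288

£1,191.93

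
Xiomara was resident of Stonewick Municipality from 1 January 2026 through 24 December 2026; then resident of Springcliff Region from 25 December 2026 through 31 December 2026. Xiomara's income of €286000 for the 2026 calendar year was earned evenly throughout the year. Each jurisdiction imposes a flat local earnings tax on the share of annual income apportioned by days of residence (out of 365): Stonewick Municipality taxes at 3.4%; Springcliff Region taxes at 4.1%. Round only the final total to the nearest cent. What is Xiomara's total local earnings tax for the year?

€9762.39

Stonewick Municipality, 1 January – 24 December 2026: 358 days → €286000 × 3.4% × 358/365 = €9537.5123
Springcliff Region, 25 December – 31 December 2026: 7 days → €286000 × 4.1% × 7/365 = €224.8822
Total = €9762.3945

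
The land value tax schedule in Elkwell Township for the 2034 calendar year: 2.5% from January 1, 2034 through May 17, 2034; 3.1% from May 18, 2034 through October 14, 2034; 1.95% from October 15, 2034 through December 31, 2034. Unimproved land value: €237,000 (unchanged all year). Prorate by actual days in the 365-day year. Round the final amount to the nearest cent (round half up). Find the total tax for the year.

January 1 – May 17, 2034: 137 days at 2.5% → €237,000 × 2.5% × 137/365 = €2,223.9041
May 18 – October 14, 2034: 150 days at 3.1% → €237,000 × 3.1% × 150/365 = €3,019.3151
October 15 – December 31, 2034: 78 days at 1.95% → €237,000 × 1.95% × 78/365 = €987.6082
Total = €6,230.8274

€6,230.83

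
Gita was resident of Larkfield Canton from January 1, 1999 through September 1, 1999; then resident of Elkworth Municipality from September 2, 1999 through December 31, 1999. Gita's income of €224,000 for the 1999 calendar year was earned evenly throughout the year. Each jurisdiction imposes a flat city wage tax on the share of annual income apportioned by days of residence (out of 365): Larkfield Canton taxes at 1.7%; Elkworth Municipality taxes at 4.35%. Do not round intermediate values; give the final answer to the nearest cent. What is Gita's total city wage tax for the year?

€5,775.82

Larkfield Canton, January 1 – September 1, 1999: 244 days → €224,000 × 1.7% × 244/365 = €2,545.6219
Elkworth Municipality, September 2 – December 31, 1999: 121 days → €224,000 × 4.35% × 121/365 = €3,230.2027
Total = €5,775.8247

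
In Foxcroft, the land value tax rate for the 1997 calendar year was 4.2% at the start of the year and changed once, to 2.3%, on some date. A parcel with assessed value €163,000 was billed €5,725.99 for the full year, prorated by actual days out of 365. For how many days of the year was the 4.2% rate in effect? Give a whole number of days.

233 days

Let d = days at the first rate; then 365 − d days at the second rate.
€163,000 × [4.2%·d + 2.3%·(365−d)] / 365 = €5,725.99
Solving gives d = 233, so the new rate took effect on August 22, 1997.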